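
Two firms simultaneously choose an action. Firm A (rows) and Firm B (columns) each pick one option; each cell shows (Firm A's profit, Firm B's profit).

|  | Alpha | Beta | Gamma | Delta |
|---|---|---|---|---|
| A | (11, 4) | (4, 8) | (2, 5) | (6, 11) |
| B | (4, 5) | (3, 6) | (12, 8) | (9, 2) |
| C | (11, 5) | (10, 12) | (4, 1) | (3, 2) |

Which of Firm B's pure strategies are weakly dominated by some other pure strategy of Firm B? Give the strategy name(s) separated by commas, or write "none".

Alpha

Alpha: dominated, since Beta does at least as well everywhere (A: 8>4, B: 6>5, C: 12>5).
Nothing dominates Beta: Alpha at A (8>4); Gamma at A (8>5); Delta at B (6>2).
Nothing dominates Gamma: Alpha at A (5>4); Beta at B (8>6); Delta at B (8>2).
Nothing dominates Delta: Alpha at A (11>4); Beta at A (11>8); Gamma at A (11>5).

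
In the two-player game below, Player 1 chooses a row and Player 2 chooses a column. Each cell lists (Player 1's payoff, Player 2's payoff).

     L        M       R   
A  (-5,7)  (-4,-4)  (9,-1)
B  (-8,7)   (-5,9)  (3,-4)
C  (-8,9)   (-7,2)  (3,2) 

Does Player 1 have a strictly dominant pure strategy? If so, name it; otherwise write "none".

A vs B: L: -5>-8, M: -4>-5, R: 9>3.
A vs C: L: -5>-8, M: -4>-7, R: 9>3.
A strictly beats every other strategy against every opponent action, so it is strictly dominant.

A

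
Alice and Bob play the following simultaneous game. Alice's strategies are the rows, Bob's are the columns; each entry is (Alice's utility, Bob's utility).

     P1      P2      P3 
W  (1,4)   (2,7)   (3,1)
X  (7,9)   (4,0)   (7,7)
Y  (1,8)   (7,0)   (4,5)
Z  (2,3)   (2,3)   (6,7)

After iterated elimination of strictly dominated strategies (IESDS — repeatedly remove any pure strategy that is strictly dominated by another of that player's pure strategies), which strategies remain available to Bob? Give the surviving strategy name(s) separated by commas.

P1

Alice's strategy W is strictly dominated by X (P1: 7>1, P2: 4>2, P3: 7>3) and is removed.
For Alice, X strictly dominates Z on the remaining columns (P1: 7>2, P2: 4>2, P3: 7>6); eliminate Z.
Bob's strategy P2 is strictly dominated by P1 (X: 9>0, Y: 8>0) and is removed.
For Alice, X strictly dominates Y on the remaining columns (P1: 7>1, P3: 7>4); eliminate Y.
Column P3 is eliminated: P1 beats it against every remaining row (X: 9>7).
Among the remaining strategies, none is strictly dominated by another pure strategy of the same player, so the elimination stops.
Surviving strategies — Alice: {X}; Bob: {P1}.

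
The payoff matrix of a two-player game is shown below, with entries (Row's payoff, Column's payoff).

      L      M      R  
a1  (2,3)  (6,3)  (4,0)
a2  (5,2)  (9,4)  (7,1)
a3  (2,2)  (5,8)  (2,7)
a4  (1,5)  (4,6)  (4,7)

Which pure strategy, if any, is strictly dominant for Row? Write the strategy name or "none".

a2

a2 vs a1: L: 5>2, M: 9>6, R: 7>4.
a2 vs a3: L: 5>2, M: 9>5, R: 7>2.
a2 vs a4: L: 5>1, M: 9>4, R: 7>4.
a2 strictly beats every other strategy against every opponent action, so it is strictly dominant.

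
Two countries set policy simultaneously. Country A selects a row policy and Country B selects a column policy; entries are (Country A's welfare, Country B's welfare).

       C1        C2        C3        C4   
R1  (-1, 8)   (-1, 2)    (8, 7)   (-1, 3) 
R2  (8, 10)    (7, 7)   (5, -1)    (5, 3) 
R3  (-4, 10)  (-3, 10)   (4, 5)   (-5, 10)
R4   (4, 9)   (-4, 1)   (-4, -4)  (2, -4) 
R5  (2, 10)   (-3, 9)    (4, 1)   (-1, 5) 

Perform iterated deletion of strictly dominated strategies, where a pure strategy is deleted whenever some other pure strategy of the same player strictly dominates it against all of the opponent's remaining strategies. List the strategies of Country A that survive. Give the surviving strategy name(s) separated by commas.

R2

For Country A, R1 strictly dominates R3 on the remaining columns (C1: -1>-4, C2: -1>-3, C3: 8>4, C4: -1>-5); eliminate R3.
Country A's strategy R4 is strictly dominated by R2 (C1: 8>4, C2: 7>-4, C3: 5>-4, C4: 5>2) and is removed.
For Country A, R2 strictly dominates R5 on the remaining columns (C1: 8>2, C2: 7>-3, C3: 5>4, C4: 5>-1); eliminate R5.
Country B's strategy C2 is strictly dominated by C1 (R1: 8>2, R2: 10>7) and is removed.
Country B's strategy C3 is strictly dominated by C1 (R1: 8>7, R2: 10>-1) and is removed.
Country A's strategy R1 is strictly dominated by R2 (C1: 8>-1, C4: 5>-1) and is removed.
Country B's strategy C4 is strictly dominated by C1 (R2: 10>3) and is removed.
Among the remaining strategies, none is strictly dominated by another pure strategy of the same player, so the elimination stops.
Surviving strategies — Country A: {R2}; Country B: {C1}.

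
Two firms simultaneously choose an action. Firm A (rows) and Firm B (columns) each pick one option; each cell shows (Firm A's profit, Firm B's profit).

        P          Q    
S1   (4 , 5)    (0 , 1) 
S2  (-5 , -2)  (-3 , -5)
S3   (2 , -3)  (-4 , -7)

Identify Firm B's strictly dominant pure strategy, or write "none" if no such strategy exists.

P vs Q: S1: 5>1, S2: -2>-5, S3: -3>-7.
P strictly beats every other strategy against every opponent action, so it is strictly dominant.

P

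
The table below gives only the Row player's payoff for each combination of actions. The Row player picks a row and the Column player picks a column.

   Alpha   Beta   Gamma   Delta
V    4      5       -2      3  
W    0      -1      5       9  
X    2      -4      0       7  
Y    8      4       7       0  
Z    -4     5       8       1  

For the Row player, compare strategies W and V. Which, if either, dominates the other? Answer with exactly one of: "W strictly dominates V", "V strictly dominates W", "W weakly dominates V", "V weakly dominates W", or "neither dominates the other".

neither dominates the other

W's payoffs vs V's, by the Column player's action — Alpha: 0<4, Beta: -1<5, Gamma: 5>-2, Delta: 9>3.
W does better at Gamma, Delta but worse at Alpha, Beta; neither strategy dominates the other.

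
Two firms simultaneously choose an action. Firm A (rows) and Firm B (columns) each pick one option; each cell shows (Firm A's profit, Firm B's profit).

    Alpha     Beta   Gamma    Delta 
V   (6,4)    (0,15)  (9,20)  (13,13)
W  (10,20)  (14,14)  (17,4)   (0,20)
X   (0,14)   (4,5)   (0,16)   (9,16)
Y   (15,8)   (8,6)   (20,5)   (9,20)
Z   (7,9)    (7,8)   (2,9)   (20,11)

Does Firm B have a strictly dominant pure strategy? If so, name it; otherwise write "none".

Alpha fails to dominate Beta at V (4<15).
Beta fails to dominate Alpha at W (14<20).
Gamma fails to dominate Alpha at W (4<20).
Delta fails to dominate Alpha at W (20=20).
No single strategy dominates all the others.

none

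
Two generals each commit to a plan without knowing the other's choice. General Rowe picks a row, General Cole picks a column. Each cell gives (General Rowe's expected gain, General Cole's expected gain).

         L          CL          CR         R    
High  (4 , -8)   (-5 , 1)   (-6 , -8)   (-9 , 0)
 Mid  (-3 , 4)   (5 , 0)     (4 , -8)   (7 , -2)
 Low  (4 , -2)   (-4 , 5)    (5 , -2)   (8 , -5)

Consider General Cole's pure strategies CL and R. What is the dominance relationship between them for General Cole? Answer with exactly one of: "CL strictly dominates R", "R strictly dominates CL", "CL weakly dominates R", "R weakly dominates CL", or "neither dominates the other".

CL's payoffs vs R's, by General Rowe's action — High: 1>0, Mid: 0>-2, Low: 5>-5.
Every comparison favours CL, so CL strictly dominates R.

CL strictly dominates R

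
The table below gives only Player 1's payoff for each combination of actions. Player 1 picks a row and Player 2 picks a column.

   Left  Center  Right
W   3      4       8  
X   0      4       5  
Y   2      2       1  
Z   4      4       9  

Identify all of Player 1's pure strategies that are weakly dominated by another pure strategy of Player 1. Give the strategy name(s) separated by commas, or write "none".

W: dominated, since Z does at least as well everywhere (Left: 4>3, Center: 4=4, Right: 9>8).
W weakly dominates X — Left: 3>0, Center: 4=4, Right: 8>5.
W weakly dominates Y — Left: 3>2, Center: 4>2, Right: 8>1.
Nothing dominates Z: W at Left (4>3); X at Left (4>0); Y at Left (4>2).

W, X, Y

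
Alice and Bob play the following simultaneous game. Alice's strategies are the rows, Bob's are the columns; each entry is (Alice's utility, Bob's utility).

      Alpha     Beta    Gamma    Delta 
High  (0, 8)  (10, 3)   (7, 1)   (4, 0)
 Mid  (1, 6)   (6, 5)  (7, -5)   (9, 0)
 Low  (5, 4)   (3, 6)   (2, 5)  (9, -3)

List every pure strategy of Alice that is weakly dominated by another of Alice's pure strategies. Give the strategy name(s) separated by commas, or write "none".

High is not dominated — it holds its own against Mid at Beta (10>6); Low at Beta (10>3).
Mid: no other strategy beats it everywhere (High at Alpha (1>0); Low at Beta (6>3)).
Low: no other strategy beats it everywhere (High at Alpha (5>0); Mid at Alpha (5>1)).

none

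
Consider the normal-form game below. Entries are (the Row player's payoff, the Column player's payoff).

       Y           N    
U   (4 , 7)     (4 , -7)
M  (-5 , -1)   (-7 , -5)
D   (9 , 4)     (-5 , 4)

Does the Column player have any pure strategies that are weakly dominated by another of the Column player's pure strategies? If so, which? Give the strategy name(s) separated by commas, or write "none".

N

Y: no other strategy beats it everywhere (N at U (7>-7)).
N: dominated, since Y does at least as well everywhere (U: 7>-7, M: -1>-5, D: 4=4).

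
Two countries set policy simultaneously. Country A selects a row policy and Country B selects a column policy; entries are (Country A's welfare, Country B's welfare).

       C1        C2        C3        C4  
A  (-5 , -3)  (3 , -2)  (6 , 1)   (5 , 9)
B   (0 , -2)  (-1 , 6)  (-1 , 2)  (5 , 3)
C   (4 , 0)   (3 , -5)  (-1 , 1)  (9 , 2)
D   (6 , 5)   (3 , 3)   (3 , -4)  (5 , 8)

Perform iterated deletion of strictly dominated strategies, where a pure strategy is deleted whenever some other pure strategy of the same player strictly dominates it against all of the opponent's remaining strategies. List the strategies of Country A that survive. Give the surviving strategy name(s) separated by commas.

C

Country B's strategy C1 is strictly dominated by C4 (A: 9>-3, B: 3>-2, C: 2>0, D: 8>5) and is removed.
Column C3 is eliminated: C4 beats it against every remaining row (A: 9>1, B: 3>2, C: 2>1, D: 8>-4).
Country A's strategy B is strictly dominated by C (C2: 3>-1, C4: 9>5) and is removed.
For Country B, C4 strictly dominates C2 on the remaining rows (A: 9>-2, C: 2>-5, D: 8>3); eliminate C2.
Row A is eliminated: C beats it against every remaining column (C4: 9>5).
Country A's strategy D is strictly dominated by C (C4: 9>5) and is removed.
Among the remaining strategies, none is strictly dominated by another pure strategy of the same player, so the elimination stops.
Surviving strategies — Country A: {C}; Country B: {C4}.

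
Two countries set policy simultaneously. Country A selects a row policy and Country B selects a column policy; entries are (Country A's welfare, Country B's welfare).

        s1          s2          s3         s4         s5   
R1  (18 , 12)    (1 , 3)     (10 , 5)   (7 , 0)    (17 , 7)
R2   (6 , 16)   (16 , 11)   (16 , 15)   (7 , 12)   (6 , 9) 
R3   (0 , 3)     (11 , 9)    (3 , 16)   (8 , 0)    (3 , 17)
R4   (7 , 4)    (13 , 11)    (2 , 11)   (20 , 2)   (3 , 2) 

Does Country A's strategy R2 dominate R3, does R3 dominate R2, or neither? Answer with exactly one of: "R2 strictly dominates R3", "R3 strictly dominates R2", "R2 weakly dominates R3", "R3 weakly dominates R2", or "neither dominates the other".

Compare R2 to R3 across every action of Country B: s1: 6>0, s2: 16>11, s3: 16>3, s4: 7<8, s5: 6>3.
R2 does better at s1, s2, s3, s5 but worse at s4; neither strategy dominates the other.

neither dominates the other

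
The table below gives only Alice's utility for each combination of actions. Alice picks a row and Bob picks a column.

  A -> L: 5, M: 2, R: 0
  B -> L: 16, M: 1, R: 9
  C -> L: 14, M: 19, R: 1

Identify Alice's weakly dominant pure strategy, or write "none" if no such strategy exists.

A fails to dominate B at L (5<16).
B fails to dominate A at M (1<2).
C fails to dominate B at L (14<16).
No single strategy dominates all the others.

none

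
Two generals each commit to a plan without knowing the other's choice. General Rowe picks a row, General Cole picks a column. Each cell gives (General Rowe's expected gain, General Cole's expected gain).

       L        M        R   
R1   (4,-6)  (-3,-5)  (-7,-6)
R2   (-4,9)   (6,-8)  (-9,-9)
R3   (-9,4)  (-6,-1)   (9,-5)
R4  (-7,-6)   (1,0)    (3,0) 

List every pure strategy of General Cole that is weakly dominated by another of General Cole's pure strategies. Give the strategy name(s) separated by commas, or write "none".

L: no other strategy beats it everywhere (M at R2 (9>-8); R at R2 (9>-9)).
Nothing dominates M: L at R1 (-5>-6); R at R1 (-5>-6).
R is weakly dominated by M (R1: -5>-6, R2: -8>-9, R3: -1>-5, R4: 0=0).

R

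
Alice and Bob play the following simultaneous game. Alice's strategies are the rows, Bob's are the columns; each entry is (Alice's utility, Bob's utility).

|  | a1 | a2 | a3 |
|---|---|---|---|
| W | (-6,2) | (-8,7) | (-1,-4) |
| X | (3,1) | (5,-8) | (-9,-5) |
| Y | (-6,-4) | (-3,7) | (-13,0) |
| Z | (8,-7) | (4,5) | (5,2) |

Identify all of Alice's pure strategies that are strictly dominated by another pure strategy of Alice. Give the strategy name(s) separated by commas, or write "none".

W, Y

W is strictly dominated by Z (a1: 8>-6, a2: 4>-8, a3: 5>-1).
X: no other strategy beats it everywhere (W at a1 (3>-6); Y at a1 (3>-6); Z at a2 (5>4)).
Y: dominated, since X does at least as well everywhere (a1: 3>-6, a2: 5>-3, a3: -9>-13).
Z is not dominated — it holds its own against W at a1 (8>-6); X at a1 (8>3); Y at a1 (8>-6).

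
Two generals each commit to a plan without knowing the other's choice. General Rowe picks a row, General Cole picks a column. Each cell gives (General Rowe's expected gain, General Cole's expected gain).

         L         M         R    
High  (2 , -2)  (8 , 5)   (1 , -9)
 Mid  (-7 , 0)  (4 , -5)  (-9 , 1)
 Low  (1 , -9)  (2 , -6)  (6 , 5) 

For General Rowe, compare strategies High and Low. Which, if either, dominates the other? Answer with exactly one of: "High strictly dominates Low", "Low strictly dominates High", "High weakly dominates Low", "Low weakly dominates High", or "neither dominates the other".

High's payoffs vs Low's, by General Cole's action — L: 2>1, M: 8>2, R: 1<6.
High does better at L, M but worse at R; neither strategy dominates the other.

neither dominates the other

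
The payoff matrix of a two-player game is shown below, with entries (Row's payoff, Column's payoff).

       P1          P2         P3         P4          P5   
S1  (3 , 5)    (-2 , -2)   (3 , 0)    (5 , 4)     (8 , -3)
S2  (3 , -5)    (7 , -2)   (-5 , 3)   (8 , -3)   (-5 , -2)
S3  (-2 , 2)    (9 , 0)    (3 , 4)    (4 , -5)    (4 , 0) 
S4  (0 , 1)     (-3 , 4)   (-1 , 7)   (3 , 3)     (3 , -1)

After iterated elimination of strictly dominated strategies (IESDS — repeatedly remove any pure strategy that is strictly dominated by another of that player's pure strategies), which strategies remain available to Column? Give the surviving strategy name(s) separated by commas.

Row's strategy S4 is strictly dominated by S1 (P1: 3>0, P2: -2>-3, P3: 3>-1, P4: 5>3, P5: 8>3) and is removed.
For Column, P3 strictly dominates P2 on the remaining rows (S1: 0>-2, S2: 3>-2, S3: 4>0); eliminate P2.
Column's strategy P5 is strictly dominated by P3 (S1: 0>-3, S2: 3>-2, S3: 4>0) and is removed.
Among the remaining strategies, none is strictly dominated by another pure strategy of the same player, so the elimination stops.
Surviving strategies — Row: {S1, S2, S3}; Column: {P1, P3, P4}.

P1, P3, P4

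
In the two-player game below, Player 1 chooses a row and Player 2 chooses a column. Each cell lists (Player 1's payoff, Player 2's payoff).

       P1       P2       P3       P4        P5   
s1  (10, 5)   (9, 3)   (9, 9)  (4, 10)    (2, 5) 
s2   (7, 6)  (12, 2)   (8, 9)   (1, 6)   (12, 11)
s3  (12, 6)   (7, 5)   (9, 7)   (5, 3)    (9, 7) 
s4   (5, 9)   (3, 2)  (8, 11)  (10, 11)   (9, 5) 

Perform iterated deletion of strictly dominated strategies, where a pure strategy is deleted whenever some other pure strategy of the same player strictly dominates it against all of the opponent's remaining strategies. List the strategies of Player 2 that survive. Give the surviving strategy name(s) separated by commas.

For Player 2, P3 strictly dominates P1 on the remaining rows (s1: 9>5, s2: 9>6, s3: 7>6, s4: 11>9); eliminate P1.
Column P2 is eliminated: P3 beats it against every remaining row (s1: 9>3, s2: 9>2, s3: 7>5, s4: 11>2).
Among the remaining strategies, none is strictly dominated by another pure strategy of the same player, so the elimination stops.
Surviving strategies — Player 1: {s1, s2, s3, s4}; Player 2: {P3, P4, P5}.

P3, P4, P5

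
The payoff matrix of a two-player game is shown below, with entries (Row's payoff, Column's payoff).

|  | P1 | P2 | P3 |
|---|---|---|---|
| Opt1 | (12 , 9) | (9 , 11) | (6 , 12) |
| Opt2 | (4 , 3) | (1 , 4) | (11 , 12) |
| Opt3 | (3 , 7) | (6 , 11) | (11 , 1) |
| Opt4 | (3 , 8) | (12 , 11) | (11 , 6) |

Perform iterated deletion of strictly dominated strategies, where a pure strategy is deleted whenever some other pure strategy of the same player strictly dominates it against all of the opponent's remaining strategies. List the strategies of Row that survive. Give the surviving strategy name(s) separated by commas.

For Column, P2 strictly dominates P1 on the remaining rows (Opt1: 11>9, Opt2: 4>3, Opt3: 11>7, Opt4: 11>8); eliminate P1.
Row's strategy Opt1 is strictly dominated by Opt4 (P2: 12>9, P3: 11>6) and is removed.
Among the remaining strategies, none is strictly dominated by another pure strategy of the same player, so the elimination stops.
Surviving strategies — Row: {Opt2, Opt3, Opt4}; Column: {P2, P3}.

Opt2, Opt3, Opt4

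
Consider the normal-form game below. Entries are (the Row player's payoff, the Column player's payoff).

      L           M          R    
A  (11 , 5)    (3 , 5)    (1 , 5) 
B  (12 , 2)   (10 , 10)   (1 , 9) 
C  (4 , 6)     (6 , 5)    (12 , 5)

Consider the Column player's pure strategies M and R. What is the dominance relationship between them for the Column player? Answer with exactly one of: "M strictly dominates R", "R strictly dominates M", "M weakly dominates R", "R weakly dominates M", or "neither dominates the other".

M weakly dominates R

M's payoffs vs R's, by the Row player's action — A: 5=5, B: 10>9, C: 5=5.
M is at least as good everywhere and strictly better somewhere (tied only at A, C), so M weakly but not strictly dominates R.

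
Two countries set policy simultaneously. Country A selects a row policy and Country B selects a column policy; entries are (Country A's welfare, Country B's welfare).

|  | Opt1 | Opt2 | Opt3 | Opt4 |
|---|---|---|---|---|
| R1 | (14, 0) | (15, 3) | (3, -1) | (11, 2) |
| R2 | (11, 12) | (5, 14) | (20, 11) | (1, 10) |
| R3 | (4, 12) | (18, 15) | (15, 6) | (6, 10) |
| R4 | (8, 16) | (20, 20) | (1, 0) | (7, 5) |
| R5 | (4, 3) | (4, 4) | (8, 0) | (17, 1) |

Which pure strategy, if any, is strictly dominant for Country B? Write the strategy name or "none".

Opt2

Opt2 vs Opt1: R1: 3>0, R2: 14>12, R3: 15>12, R4: 20>16, R5: 4>3.
Opt2 vs Opt3: R1: 3>-1, R2: 14>11, R3: 15>6, R4: 20>0, R5: 4>0.
Opt2 vs Opt4: R1: 3>2, R2: 14>10, R3: 15>10, R4: 20>5, R5: 4>1.
Opt2 strictly beats every other strategy against every opponent action, so it is strictly dominant.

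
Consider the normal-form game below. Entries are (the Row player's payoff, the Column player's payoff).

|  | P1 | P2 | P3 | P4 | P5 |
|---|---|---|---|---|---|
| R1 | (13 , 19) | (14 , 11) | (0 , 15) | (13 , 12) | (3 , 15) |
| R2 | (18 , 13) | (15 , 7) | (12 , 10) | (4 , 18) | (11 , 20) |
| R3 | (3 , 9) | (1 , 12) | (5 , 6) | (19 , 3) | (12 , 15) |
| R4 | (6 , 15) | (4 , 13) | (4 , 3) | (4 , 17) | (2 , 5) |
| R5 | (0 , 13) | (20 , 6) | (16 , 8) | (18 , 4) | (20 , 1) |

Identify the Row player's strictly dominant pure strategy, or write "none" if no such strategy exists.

none

R1 fails to dominate R2 at P1 (13<18).
R2 fails to dominate R1 at P4 (4<13).
R3 fails to dominate R1 at P1 (3<13).
R4 fails to dominate R1 at P1 (6<13).
R5 fails to dominate R1 at P1 (0<13).
No single strategy dominates all the others.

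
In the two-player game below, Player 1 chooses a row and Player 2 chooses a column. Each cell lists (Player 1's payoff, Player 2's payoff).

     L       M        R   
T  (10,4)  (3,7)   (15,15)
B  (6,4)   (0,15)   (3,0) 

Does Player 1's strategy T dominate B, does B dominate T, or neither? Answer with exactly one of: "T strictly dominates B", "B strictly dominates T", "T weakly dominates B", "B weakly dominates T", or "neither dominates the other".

T strictly dominates B

Compare T to B across every action of Player 2: L: 10>6, M: 3>0, R: 15>3.
T gives a strictly higher payoff against every action of Player 2, so T strictly dominates B.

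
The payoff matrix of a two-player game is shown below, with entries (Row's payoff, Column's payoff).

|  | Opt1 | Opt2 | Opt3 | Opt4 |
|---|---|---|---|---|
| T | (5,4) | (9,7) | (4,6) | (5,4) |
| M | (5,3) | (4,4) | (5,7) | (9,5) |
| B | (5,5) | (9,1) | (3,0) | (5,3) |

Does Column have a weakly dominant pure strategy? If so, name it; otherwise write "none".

Opt1 fails to dominate Opt2 at T (4<7).
Opt2 fails to dominate Opt1 at B (1<5).
Opt3 fails to dominate Opt1 at B (0<5).
Opt4 fails to dominate Opt1 at B (3<5).
No single strategy dominates all the others.

none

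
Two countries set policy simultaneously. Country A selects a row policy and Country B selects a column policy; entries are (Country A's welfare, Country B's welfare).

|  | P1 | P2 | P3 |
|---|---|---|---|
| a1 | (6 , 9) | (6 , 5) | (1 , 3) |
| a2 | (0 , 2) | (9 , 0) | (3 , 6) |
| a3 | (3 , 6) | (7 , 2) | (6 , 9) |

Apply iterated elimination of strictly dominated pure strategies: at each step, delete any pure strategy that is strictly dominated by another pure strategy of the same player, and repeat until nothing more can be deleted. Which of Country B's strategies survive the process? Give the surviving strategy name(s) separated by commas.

Country B's strategy P2 is strictly dominated by P1 (a1: 9>5, a2: 2>0, a3: 6>2) and is removed.
Row a2 is eliminated: a3 beats it against every remaining column (P1: 3>0, P3: 6>3).
Among the remaining strategies, none is strictly dominated by another pure strategy of the same player, so the elimination stops.
Surviving strategies — Country A: {a1, a3}; Country B: {P1, P3}.

P1, P3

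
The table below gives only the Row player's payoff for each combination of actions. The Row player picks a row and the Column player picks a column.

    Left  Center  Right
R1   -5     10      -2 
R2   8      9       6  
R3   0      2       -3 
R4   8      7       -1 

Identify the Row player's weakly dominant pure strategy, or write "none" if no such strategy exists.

R1 fails to dominate R2 at Left (-5<8).
R2 fails to dominate R1 at Center (9<10).
R3 fails to dominate R1 at Center (2<10).
R4 fails to dominate R1 at Center (7<10).
No single strategy dominates all the others.

none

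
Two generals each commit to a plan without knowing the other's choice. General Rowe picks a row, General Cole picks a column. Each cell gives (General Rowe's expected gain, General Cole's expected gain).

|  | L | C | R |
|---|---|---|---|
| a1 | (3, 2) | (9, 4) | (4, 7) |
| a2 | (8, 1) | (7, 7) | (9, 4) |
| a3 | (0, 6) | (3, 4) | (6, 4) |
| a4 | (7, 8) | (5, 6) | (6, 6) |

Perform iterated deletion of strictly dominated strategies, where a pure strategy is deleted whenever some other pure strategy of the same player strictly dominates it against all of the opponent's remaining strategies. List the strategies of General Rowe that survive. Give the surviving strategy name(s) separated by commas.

General Rowe's strategy a3 is strictly dominated by a2 (L: 8>0, C: 7>3, R: 9>6) and is removed.
Row a4 is eliminated: a2 beats it against every remaining column (L: 8>7, C: 7>5, R: 9>6).
Column L is eliminated: C beats it against every remaining row (a1: 4>2, a2: 7>1).
Among the remaining strategies, none is strictly dominated by another pure strategy of the same player, so the elimination stops.
Surviving strategies — General Rowe: {a1, a2}; General Cole: {C, R}.

a1, a2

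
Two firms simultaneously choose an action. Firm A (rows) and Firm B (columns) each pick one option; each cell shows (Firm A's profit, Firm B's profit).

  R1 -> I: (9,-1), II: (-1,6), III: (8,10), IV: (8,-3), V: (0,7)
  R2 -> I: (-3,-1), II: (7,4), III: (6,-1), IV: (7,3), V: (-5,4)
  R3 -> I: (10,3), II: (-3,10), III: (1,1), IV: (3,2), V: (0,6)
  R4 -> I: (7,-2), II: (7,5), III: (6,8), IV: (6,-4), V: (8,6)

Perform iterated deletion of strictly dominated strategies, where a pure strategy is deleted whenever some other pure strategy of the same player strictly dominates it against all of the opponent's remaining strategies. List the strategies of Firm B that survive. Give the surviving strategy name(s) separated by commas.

II, III, V

For Firm B, II strictly dominates I on the remaining rows (R1: 6>-1, R2: 4>-1, R3: 10>3, R4: 5>-2); eliminate I.
Firm A's strategy R3 is strictly dominated by R4 (II: 7>-3, III: 6>1, IV: 6>3, V: 8>0) and is removed.
Column IV is eliminated: II beats it against every remaining row (R1: 6>-3, R2: 4>3, R4: 5>-4).
Among the remaining strategies, none is strictly dominated by another pure strategy of the same player, so the elimination stops.
Surviving strategies — Firm A: {R1, R2, R4}; Firm B: {II, III, V}.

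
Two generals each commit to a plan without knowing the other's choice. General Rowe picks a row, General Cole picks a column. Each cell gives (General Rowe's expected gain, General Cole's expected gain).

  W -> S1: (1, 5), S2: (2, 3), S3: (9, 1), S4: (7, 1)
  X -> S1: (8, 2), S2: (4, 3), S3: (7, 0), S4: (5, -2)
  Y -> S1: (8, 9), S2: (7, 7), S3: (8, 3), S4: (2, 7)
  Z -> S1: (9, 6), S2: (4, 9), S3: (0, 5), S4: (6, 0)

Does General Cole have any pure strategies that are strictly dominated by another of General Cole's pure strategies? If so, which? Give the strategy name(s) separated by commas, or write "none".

S3, S4

S1 is not dominated — it holds its own against S2 at W (5>3); S3 at W (5>1); S4 at W (5>1).
Nothing dominates S2: S1 at X (3>2); S3 at W (3>1); S4 at W (3>1).
S3: dominated, since S1 does at least as well everywhere (W: 5>1, X: 2>0, Y: 9>3, Z: 6>5).
S4: dominated, since S1 does at least as well everywhere (W: 5>1, X: 2>-2, Y: 9>7, Z: 6>0).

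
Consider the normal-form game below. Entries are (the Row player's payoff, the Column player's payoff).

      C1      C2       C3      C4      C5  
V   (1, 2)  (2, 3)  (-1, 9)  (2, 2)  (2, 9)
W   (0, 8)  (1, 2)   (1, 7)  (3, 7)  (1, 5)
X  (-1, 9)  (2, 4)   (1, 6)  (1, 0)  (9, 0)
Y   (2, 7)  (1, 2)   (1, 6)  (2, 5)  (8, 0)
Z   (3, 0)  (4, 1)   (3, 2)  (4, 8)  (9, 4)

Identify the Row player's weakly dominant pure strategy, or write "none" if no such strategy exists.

Z

Z vs V: C1: 3>1, C2: 4>2, C3: 3>-1, C4: 4>2, C5: 9>2.
Z vs W: C1: 3>0, C2: 4>1, C3: 3>1, C4: 4>3, C5: 9>1.
Z vs X: C1: 3>-1, C2: 4>2, C3: 3>1, C4: 4>1, C5: 9=9.
Z vs Y: C1: 3>2, C2: 4>1, C3: 3>1, C4: 4>2, C5: 9>8.
Z is at least as good as every other strategy against every opponent action, so it is weakly dominant.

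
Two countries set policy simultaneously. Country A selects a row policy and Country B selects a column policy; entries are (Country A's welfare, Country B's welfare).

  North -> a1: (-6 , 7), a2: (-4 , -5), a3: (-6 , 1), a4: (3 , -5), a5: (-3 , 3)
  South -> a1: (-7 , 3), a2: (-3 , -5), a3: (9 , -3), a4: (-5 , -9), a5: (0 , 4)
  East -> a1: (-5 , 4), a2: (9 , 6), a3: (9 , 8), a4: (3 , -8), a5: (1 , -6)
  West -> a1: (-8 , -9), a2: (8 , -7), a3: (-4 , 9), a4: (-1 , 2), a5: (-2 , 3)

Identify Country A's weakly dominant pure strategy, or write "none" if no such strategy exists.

East vs North: a1: -5>-6, a2: 9>-4, a3: 9>-6, a4: 3=3, a5: 1>-3.
East vs South: a1: -5>-7, a2: 9>-3, a3: 9=9, a4: 3>-5, a5: 1>0.
East vs West: a1: -5>-8, a2: 9>8, a3: 9>-4, a4: 3>-1, a5: 1>-2.
East is at least as good as every other strategy against every opponent action, so it is weakly dominant.

East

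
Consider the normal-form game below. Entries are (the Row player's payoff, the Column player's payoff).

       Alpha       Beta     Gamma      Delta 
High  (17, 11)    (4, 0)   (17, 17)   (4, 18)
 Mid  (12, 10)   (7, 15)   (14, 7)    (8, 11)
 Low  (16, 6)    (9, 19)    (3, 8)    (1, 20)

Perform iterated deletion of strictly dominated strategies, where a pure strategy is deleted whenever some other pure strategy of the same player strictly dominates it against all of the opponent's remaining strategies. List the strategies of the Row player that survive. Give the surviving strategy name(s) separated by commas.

Mid, Low

Column Alpha is eliminated: Delta beats it against every remaining row (High: 18>11, Mid: 11>10, Low: 20>6).
The Column player's strategy Gamma is strictly dominated by Delta (High: 18>17, Mid: 11>7, Low: 20>8) and is removed.
For the Row player, Mid strictly dominates High on the remaining columns (Beta: 7>4, Delta: 8>4); eliminate High.
Among the remaining strategies, none is strictly dominated by another pure strategy of the same player, so the elimination stops.
Surviving strategies — the Row player: {Mid, Low}; the Column player: {Beta, Delta}.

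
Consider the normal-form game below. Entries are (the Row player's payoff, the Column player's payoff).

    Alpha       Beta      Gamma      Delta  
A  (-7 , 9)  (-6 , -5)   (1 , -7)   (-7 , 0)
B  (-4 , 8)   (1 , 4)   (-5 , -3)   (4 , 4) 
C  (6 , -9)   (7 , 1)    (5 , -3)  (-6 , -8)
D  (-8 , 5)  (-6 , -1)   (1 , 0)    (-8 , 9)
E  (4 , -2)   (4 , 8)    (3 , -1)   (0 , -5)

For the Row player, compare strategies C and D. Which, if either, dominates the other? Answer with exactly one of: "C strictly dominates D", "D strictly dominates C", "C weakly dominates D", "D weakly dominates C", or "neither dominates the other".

Compare C to D across each choice by the Column player: Alpha: 6>-8, Beta: 7>-6, Gamma: 5>1, Delta: -6>-8.
Every comparison favours C, so C strictly dominates D.

C strictly dominates D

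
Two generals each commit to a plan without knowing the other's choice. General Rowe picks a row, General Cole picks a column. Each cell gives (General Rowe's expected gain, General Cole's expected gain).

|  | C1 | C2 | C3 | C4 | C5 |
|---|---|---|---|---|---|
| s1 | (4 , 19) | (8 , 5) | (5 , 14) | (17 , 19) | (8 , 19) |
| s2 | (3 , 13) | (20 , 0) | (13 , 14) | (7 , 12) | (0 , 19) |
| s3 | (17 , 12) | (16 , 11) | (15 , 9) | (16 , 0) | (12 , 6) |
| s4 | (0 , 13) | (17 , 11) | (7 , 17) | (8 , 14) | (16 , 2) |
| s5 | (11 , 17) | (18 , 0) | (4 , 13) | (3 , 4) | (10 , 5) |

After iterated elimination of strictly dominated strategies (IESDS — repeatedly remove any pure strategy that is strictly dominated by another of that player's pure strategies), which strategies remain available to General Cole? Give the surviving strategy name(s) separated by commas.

C1, C3, C4, C5

For General Cole, C1 strictly dominates C2 on the remaining rows (s1: 19>5, s2: 13>0, s3: 12>11, s4: 13>11, s5: 17>0); eliminate C2.
General Rowe's strategy s2 is strictly dominated by s3 (C1: 17>3, C3: 15>13, C4: 16>7, C5: 12>0) and is removed.
Row s5 is eliminated: s3 beats it against every remaining column (C1: 17>11, C3: 15>4, C4: 16>3, C5: 12>10).
Among the remaining strategies, none is strictly dominated by another pure strategy of the same player, so the elimination stops.
Surviving strategies — General Rowe: {s1, s3, s4}; General Cole: {C1, C3, C4, C5}.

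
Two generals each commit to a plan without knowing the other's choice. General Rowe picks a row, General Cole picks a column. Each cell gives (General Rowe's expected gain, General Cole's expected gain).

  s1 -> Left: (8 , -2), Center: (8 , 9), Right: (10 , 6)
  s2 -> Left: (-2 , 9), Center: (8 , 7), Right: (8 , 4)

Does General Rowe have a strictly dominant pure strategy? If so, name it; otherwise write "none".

none

s1 fails to dominate s2 at Center (8=8).
s2 fails to dominate s1 at Left (-2<8).
No single strategy dominates all the others.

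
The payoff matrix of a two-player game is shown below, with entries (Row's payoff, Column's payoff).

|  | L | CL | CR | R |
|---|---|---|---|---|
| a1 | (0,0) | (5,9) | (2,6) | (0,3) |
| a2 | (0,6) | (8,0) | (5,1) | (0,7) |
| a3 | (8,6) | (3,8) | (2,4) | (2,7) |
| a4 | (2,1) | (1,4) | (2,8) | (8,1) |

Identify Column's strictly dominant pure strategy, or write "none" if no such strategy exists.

L fails to dominate CL at a1 (0<9).
CL fails to dominate L at a2 (0<6).
CR fails to dominate L at a2 (1<6).
R fails to dominate L at a4 (1=1).
No single strategy dominates all the others.

none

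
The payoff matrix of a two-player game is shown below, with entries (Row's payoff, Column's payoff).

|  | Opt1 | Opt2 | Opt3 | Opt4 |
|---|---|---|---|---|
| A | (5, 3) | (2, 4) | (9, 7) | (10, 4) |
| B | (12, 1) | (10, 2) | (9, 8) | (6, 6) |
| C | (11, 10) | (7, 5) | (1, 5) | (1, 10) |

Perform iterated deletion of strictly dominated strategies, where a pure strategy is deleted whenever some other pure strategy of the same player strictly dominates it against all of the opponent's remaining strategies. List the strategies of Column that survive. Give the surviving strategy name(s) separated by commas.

Row C is eliminated: B beats it against every remaining column (Opt1: 12>11, Opt2: 10>7, Opt3: 9>1, Opt4: 6>1).
For Column, Opt2 strictly dominates Opt1 on the remaining rows (A: 4>3, B: 2>1); eliminate Opt1.
Column's strategy Opt2 is strictly dominated by Opt3 (A: 7>4, B: 8>2) and is removed.
For Column, Opt3 strictly dominates Opt4 on the remaining rows (A: 7>4, B: 8>6); eliminate Opt4.
Among the remaining strategies, none is strictly dominated by another pure strategy of the same player, so the elimination stops.
Surviving strategies — Row: {A, B}; Column: {Opt3}.

Opt3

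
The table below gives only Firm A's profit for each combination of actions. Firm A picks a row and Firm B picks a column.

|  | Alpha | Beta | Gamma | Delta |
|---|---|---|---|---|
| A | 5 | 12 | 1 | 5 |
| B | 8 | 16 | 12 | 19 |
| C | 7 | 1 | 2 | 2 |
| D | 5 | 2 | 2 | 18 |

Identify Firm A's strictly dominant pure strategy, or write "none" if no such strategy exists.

B

B vs A: Alpha: 8>5, Beta: 16>12, Gamma: 12>1, Delta: 19>5.
B vs C: Alpha: 8>7, Beta: 16>1, Gamma: 12>2, Delta: 19>2.
B vs D: Alpha: 8>5, Beta: 16>2, Gamma: 12>2, Delta: 19>18.
B strictly beats every other strategy against every opponent action, so it is strictly dominant.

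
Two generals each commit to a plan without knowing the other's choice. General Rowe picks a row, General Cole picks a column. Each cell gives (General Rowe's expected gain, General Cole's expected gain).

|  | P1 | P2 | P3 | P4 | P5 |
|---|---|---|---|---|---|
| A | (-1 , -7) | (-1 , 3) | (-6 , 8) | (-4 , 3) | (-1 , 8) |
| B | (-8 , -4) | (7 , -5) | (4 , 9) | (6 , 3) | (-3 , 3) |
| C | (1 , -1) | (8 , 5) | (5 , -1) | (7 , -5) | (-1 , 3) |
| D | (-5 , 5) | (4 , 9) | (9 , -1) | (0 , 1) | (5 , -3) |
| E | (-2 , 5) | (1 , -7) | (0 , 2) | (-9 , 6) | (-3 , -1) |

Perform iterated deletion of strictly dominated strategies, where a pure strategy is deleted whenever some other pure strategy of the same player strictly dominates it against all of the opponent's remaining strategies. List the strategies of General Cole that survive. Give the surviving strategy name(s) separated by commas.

General Rowe's strategy B is strictly dominated by C (P1: 1>-8, P2: 8>7, P3: 5>4, P4: 7>6, P5: -1>-3) and is removed.
Row E is eliminated: C beats it against every remaining column (P1: 1>-2, P2: 8>1, P3: 5>0, P4: 7>-9, P5: -1>-3).
General Cole's strategy P1 is strictly dominated by P2 (A: 3>-7, C: 5>-1, D: 9>5) and is removed.
Row A is eliminated: D beats it against every remaining column (P2: 4>-1, P3: 9>-6, P4: 0>-4, P5: 5>-1).
For General Cole, P2 strictly dominates P3 on the remaining rows (C: 5>-1, D: 9>-1); eliminate P3.
Column P4 is eliminated: P2 beats it against every remaining row (C: 5>-5, D: 9>1).
Column P5 is eliminated: P2 beats it against every remaining row (C: 5>3, D: 9>-3).
Row D is eliminated: C beats it against every remaining column (P2: 8>4).
Among the remaining strategies, none is strictly dominated by another pure strategy of the same player, so the elimination stops.
Surviving strategies — General Rowe: {C}; General Cole: {P2}.

P2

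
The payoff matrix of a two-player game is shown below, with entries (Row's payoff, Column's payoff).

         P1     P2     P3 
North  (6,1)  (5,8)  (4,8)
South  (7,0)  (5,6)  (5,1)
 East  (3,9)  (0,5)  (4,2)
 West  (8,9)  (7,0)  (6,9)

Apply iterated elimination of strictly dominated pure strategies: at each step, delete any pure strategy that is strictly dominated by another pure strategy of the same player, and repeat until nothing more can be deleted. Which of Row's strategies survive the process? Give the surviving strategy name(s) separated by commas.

West

Row's strategy North is strictly dominated by West (P1: 8>6, P2: 7>5, P3: 6>4) and is removed.
For Row, West strictly dominates South on the remaining columns (P1: 8>7, P2: 7>5, P3: 6>5); eliminate South.
Row East is eliminated: West beats it against every remaining column (P1: 8>3, P2: 7>0, P3: 6>4).
Column P2 is eliminated: P1 beats it against every remaining row (West: 9>0).
Among the remaining strategies, none is strictly dominated by another pure strategy of the same player, so the elimination stops.
Surviving strategies — Row: {West}; Column: {P1, P3}.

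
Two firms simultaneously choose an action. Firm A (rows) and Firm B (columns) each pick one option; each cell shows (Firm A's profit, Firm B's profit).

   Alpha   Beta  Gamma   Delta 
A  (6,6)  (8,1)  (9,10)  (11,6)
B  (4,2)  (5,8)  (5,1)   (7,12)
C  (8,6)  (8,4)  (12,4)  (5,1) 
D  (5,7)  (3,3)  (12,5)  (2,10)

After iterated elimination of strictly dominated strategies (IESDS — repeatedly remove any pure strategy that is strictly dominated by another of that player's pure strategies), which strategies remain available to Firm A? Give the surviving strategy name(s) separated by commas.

Row B is eliminated: A beats it against every remaining column (Alpha: 6>4, Beta: 8>5, Gamma: 9>5, Delta: 11>7).
For Firm B, Alpha strictly dominates Beta on the remaining rows (A: 6>1, C: 6>4, D: 7>3); eliminate Beta.
Among the remaining strategies, none is strictly dominated by another pure strategy of the same player, so the elimination stops.
Surviving strategies — Firm A: {A, C, D}; Firm B: {Alpha, Gamma, Delta}.

A, C, D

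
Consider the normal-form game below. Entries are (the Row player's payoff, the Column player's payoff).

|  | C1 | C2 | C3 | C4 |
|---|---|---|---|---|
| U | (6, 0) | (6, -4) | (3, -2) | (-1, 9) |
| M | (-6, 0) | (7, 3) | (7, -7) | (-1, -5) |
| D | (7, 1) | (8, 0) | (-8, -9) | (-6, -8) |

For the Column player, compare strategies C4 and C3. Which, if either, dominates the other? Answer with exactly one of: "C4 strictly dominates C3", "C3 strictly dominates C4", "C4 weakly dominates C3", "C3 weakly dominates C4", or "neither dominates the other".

Compare C4 to C3 across each opponent action: U: 9>-2, M: -5>-7, D: -8>-9.
C4 gives a strictly higher payoff against each opponent action, so C4 strictly dominates C3.

C4 strictly dominates C3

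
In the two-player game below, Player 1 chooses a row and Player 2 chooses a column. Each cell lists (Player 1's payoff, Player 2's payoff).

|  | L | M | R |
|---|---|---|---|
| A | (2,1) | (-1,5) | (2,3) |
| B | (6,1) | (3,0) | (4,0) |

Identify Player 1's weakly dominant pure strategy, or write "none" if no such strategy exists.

B vs A: L: 6>2, M: 3>-1, R: 4>2.
B is at least as good as every other strategy against every opponent action, so it is weakly dominant.

B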